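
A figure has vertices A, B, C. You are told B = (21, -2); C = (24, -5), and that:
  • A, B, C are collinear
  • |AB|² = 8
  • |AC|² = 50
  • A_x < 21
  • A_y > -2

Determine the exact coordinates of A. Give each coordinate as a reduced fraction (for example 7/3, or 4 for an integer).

A = (19, 0)

1. A_x = 19  [[A, B, C are collinear ⇒ 3x+3y-57=0] ∩ [|A−(21, -2)|²=8]]
2. A_y = 0  [[A, B, C are collinear ⇒ 3x+3y-57=0] ∩ [|A−(21, -2)|²=8]]
   so A = (19, 0)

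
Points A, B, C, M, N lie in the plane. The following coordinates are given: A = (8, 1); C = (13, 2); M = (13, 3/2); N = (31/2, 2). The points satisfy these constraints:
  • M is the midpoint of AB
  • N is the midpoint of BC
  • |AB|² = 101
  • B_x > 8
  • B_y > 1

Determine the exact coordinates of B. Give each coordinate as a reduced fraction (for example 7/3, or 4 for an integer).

1. B_x = 18  [B = 2·M−A = 2·(13, 3/2)−(8, 1)]
2. B_y = 2  [B = 2·M−A = 2·(13, 3/2)−(8, 1)]
   so B = (18, 2)

B = (18, 2)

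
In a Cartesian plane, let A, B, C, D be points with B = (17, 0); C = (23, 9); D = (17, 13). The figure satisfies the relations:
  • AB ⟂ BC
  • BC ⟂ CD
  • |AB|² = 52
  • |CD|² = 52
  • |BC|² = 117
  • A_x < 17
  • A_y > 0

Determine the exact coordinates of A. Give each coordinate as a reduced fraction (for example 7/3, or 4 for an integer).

1. A_x = 11  [[AB ⟂ BC ⇒ -6x-9y+102=0] ∩ [|A−(17, 0)|²=52]]
2. A_y = 4  [[AB ⟂ BC ⇒ -6x-9y+102=0] ∩ [|A−(17, 0)|²=52]]
   so A = (11, 4)

A = (11, 4)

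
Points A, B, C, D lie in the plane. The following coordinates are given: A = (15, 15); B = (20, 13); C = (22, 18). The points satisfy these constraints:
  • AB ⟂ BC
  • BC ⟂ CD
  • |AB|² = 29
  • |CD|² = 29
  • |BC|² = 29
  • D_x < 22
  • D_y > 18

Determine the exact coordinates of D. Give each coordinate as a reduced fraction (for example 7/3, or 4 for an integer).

D = (17, 20)

1. D_x = 17  [[BC ⟂ CD ⇒ 2x+5y-134=0] ∩ [|D−(22, 18)|²=29]]
2. D_y = 20  [[BC ⟂ CD ⇒ 2x+5y-134=0] ∩ [|D−(22, 18)|²=29]]
   so D = (17, 20)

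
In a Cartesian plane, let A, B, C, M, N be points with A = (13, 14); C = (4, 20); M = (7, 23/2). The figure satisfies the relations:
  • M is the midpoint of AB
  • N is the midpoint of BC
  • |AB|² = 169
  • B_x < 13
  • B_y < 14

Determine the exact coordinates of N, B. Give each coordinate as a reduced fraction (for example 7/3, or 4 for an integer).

1. B_x = 1  [B = 2·M−A = 2·(7, 23/2)−(13, 14)]
2. B_y = 9  [B = 2·M−A = 2·(7, 23/2)−(13, 14)]
   so B = (1, 9)
3. N_x = 5/2  [2·N = B+C = (1, 9)+(4, 20)]
4. N_y = 29/2  [2·N = B+C = (1, 9)+(4, 20)]
   so N = (5/2, 29/2)

N = (5/2, 29/2)
B = (1, 9)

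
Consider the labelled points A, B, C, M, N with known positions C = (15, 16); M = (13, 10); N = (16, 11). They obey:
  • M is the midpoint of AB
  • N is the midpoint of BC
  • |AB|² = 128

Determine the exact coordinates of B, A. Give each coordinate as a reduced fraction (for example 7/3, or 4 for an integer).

B = (17, 6)
A = (9, 14)

1. B_x = 17  [B = 2·N−C = 2·(16, 11)−(15, 16)]
2. B_y = 6  [B = 2·N−C = 2·(16, 11)−(15, 16)]
   so B = (17, 6)
3. A_x = 9  [A = 2·M−B = 2·(13, 10)−(17, 6)]
4. A_y = 14  [A = 2·M−B = 2·(13, 10)−(17, 6)]
   so A = (9, 14)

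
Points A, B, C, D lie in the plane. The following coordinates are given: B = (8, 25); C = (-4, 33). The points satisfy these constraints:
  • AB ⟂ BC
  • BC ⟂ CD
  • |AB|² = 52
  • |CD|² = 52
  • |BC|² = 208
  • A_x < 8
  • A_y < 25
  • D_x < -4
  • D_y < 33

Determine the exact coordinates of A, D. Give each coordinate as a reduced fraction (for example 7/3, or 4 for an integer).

1. A_x = 4  [[AB ⟂ BC ⇒ 12x-8y+104=0] ∩ [|A−(8, 25)|²=52]]
2. A_y = 19  [[AB ⟂ BC ⇒ 12x-8y+104=0] ∩ [|A−(8, 25)|²=52]]
   so A = (4, 19)
3. D_x = -8  [[BC ⟂ CD ⇒ -12x+8y-312=0] ∩ [|D−(-4, 33)|²=52]]
4. D_y = 27  [[BC ⟂ CD ⇒ -12x+8y-312=0] ∩ [|D−(-4, 33)|²=52]]
   so D = (-8, 27)

A = (4, 19)
D = (-8, 27)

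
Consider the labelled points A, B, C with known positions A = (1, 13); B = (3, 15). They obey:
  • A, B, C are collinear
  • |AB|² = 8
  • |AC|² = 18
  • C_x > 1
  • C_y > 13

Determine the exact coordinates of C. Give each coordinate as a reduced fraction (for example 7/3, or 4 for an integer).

1. C_x = 4  [[A, B, C are collinear ⇒ -2x+2y-24=0] ∩ [|C−(1, 13)|²=18]]
2. C_y = 16  [[A, B, C are collinear ⇒ -2x+2y-24=0] ∩ [|C−(1, 13)|²=18]]
   so C = (4, 16)

C = (4, 16)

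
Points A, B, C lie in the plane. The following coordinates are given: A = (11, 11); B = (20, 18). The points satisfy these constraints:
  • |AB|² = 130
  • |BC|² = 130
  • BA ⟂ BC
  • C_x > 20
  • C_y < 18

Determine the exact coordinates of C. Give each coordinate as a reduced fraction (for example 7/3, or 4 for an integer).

1. C_x = 27  [[BA ⟂ BC ⇒ -9x-7y+306=0] ∩ [|C−(20, 18)|²=130]]
2. C_y = 9  [[BA ⟂ BC ⇒ -9x-7y+306=0] ∩ [|C−(20, 18)|²=130]]
   so C = (27, 9)

C = (27, 9)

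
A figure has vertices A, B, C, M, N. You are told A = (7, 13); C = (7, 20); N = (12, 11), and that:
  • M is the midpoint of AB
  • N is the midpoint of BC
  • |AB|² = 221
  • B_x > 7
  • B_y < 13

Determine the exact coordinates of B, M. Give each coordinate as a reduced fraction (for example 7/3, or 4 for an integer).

1. B_x = 17  [B = 2·N−C = 2·(12, 11)−(7, 20)]
2. B_y = 2  [B = 2·N−C = 2·(12, 11)−(7, 20)]
   so B = (17, 2)
3. M_x = 12  [2·M = A+B = (7, 13)+(17, 2)]
4. M_y = 15/2  [2·M = A+B = (7, 13)+(17, 2)]
   so M = (12, 15/2)

B = (17, 2)
M = (12, 15/2)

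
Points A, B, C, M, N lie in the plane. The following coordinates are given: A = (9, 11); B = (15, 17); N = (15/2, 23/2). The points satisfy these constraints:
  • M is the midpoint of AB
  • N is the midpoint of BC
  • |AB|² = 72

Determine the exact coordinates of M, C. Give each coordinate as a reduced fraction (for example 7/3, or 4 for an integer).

M = (12, 14)
C = (0, 6)

1. M_x = 12  [2·M = A+B = (9, 11)+(15, 17)]
2. M_y = 14  [2·M = A+B = (9, 11)+(15, 17)]
   so M = (12, 14)
3. C_x = 0  [C = 2·N−B = 2·(15/2, 23/2)−(15, 17)]
4. C_y = 6  [C = 2·N−B = 2·(15/2, 23/2)−(15, 17)]
   so C = (0, 6)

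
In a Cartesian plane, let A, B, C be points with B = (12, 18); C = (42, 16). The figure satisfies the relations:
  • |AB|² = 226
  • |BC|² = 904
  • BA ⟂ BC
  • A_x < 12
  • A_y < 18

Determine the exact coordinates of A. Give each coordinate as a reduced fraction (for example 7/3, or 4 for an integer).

A = (11, 3)

1. A_x = 11  [[BA ⟂ BC ⇒ 30x-2y-324=0] ∩ [|A−(12, 18)|²=226]]
2. A_y = 3  [[BA ⟂ BC ⇒ 30x-2y-324=0] ∩ [|A−(12, 18)|²=226]]
   so A = (11, 3)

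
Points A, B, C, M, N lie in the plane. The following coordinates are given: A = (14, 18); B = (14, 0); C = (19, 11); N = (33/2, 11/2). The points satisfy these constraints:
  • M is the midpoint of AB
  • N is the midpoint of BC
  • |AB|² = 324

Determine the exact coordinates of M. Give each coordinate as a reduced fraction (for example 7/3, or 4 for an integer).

M = (14, 9)

1. M_x = 14  [2·M = A+B = (14, 18)+(14, 0)]
2. M_y = 9  [2·M = A+B = (14, 18)+(14, 0)]
   so M = (14, 9)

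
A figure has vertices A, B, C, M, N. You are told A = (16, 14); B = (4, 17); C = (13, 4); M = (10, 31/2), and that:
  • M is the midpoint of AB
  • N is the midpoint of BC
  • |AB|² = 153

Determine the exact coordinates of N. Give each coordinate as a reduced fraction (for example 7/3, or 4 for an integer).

N = (17/2, 21/2)

1. N_x = 17/2  [2·N = B+C = (4, 17)+(13, 4)]
2. N_y = 21/2  [2·N = B+C = (4, 17)+(13, 4)]
   so N = (17/2, 21/2)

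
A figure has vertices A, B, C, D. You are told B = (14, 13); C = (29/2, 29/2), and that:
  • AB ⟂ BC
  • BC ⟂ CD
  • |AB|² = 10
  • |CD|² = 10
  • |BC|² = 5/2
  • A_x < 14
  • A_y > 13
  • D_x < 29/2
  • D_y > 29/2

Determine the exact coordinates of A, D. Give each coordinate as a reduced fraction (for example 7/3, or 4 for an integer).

1. A_x = 11  [[AB ⟂ BC ⇒ -1/2x-3/2y+53/2=0] ∩ [|A−(14, 13)|²=10]]
2. A_y = 14  [[AB ⟂ BC ⇒ -1/2x-3/2y+53/2=0] ∩ [|A−(14, 13)|²=10]]
   so A = (11, 14)
3. D_x = 23/2  [[BC ⟂ CD ⇒ 1/2x+3/2y-29=0] ∩ [|D−(29/2, 29/2)|²=10]]
4. D_y = 31/2  [[BC ⟂ CD ⇒ 1/2x+3/2y-29=0] ∩ [|D−(29/2, 29/2)|²=10]]
   so D = (23/2, 31/2)

A = (11, 14)
D = (23/2, 31/2)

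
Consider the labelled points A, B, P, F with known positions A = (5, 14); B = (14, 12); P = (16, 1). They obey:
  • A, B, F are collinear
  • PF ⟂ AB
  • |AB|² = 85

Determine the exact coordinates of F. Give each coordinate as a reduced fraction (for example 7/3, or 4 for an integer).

1. F_x = 310/17  [[A, B, F are collinear ⇒ 2x+9y-136=0] ∩ [PF ⟂ AB ⇒ 9x-2y-142=0]]
2. F_y = 188/17  [[A, B, F are collinear ⇒ 2x+9y-136=0] ∩ [PF ⟂ AB ⇒ 9x-2y-142=0]]
   so F = (310/17, 188/17)

F = (310/17, 188/17)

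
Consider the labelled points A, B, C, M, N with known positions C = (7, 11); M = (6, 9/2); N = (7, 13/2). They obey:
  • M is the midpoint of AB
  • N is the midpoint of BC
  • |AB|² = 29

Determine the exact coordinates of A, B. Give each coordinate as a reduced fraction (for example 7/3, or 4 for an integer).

A = (5, 7)
B = (7, 2)

1. B_x = 7  [B = 2·N−C = 2·(7, 13/2)−(7, 11)]
2. B_y = 2  [B = 2·N−C = 2·(7, 13/2)−(7, 11)]
   so B = (7, 2)
3. A_x = 5  [A = 2·M−B = 2·(6, 9/2)−(7, 2)]
4. A_y = 7  [A = 2·M−B = 2·(6, 9/2)−(7, 2)]
   so A = (5, 7)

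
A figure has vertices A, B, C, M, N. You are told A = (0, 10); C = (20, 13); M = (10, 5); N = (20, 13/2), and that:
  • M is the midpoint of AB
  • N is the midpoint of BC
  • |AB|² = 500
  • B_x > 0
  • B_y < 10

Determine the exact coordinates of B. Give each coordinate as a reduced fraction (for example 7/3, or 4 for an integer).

1. B_x = 20  [B = 2·M−A = 2·(10, 5)−(0, 10)]
2. B_y = 0  [B = 2·M−A = 2·(10, 5)−(0, 10)]
   so B = (20, 0)

B = (20, 0)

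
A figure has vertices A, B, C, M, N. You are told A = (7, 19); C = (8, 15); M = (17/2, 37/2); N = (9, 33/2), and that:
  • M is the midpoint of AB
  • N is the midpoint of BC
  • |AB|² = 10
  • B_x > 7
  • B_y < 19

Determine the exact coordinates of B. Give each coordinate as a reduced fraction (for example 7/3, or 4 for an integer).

1. B_x = 10  [B = 2·M−A = 2·(17/2, 37/2)−(7, 19)]
2. B_y = 18  [B = 2·M−A = 2·(17/2, 37/2)−(7, 19)]
   so B = (10, 18)

B = (10, 18)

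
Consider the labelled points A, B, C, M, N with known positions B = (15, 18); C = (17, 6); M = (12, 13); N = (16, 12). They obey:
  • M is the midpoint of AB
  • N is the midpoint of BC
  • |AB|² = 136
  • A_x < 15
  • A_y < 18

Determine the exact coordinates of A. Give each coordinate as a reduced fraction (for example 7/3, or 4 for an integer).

A = (9, 8)

1. A_x = 9  [A = 2·M−B = 2·(12, 13)−(15, 18)]
2. A_y = 8  [A = 2·M−B = 2·(12, 13)−(15, 18)]
   so A = (9, 8)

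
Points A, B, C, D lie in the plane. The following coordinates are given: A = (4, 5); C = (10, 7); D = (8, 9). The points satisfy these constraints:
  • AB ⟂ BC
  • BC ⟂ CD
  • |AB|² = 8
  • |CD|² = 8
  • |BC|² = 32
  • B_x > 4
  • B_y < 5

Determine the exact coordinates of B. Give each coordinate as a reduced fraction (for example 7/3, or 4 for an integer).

1. B_x = 6  [[BC ⟂ CD ⇒ 2x-2y-6=0] ∩ [|B−(4, 5)|²=8]]
2. B_y = 3  [[BC ⟂ CD ⇒ 2x-2y-6=0] ∩ [|B−(4, 5)|²=8]]
   so B = (6, 3)

B = (6, 3)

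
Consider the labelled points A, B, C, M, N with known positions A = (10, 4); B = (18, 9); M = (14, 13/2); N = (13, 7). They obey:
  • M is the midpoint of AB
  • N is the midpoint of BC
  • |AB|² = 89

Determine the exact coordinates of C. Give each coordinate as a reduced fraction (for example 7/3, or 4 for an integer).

C = (8, 5)

1. C_x = 8  [C = 2·N−B = 2·(13, 7)−(18, 9)]
2. C_y = 5  [C = 2·N−B = 2·(13, 7)−(18, 9)]
   so C = (8, 5)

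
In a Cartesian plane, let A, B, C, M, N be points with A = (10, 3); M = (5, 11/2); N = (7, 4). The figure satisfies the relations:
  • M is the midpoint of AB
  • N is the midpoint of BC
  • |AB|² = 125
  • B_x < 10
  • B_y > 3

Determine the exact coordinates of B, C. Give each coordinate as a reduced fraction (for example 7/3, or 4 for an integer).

1. B_x = 0  [B = 2·M−A = 2·(5, 11/2)−(10, 3)]
2. B_y = 8  [B = 2·M−A = 2·(5, 11/2)−(10, 3)]
   so B = (0, 8)
3. C_x = 14  [C = 2·N−B = 2·(7, 4)−(0, 8)]
4. C_y = 0  [C = 2·N−B = 2·(7, 4)−(0, 8)]
   so C = (14, 0)

B = (0, 8)
C = (14, 0)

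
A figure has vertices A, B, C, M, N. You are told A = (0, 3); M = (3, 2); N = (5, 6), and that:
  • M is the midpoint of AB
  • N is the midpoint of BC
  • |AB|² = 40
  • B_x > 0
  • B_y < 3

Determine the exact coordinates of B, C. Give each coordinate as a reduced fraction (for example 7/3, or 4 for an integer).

B = (6, 1)
C = (4, 11)

1. B_x = 6  [B = 2·M−A = 2·(3, 2)−(0, 3)]
2. B_y = 1  [B = 2·M−A = 2·(3, 2)−(0, 3)]
   so B = (6, 1)
3. C_x = 4  [C = 2·N−B = 2·(5, 6)−(6, 1)]
4. C_y = 11  [C = 2·N−B = 2·(5, 6)−(6, 1)]
   so C = (4, 11)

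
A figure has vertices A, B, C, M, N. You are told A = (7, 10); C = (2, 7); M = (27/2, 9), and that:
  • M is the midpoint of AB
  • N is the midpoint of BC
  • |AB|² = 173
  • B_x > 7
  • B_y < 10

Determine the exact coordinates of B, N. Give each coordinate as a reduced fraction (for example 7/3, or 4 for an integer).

B = (20, 8)
N = (11, 15/2)

1. B_x = 20  [B = 2·M−A = 2·(27/2, 9)−(7, 10)]
2. B_y = 8  [B = 2·M−A = 2·(27/2, 9)−(7, 10)]
   so B = (20, 8)
3. N_x = 11  [2·N = B+C = (20, 8)+(2, 7)]
4. N_y = 15/2  [2·N = B+C = (20, 8)+(2, 7)]
   so N = (11, 15/2)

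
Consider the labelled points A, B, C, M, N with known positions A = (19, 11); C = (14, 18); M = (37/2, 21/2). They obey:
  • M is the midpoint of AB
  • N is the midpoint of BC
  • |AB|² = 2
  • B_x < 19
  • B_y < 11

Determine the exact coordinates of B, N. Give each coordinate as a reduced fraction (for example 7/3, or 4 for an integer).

1. B_x = 18  [B = 2·M−A = 2·(37/2, 21/2)−(19, 11)]
2. B_y = 10  [B = 2·M−A = 2·(37/2, 21/2)−(19, 11)]
   so B = (18, 10)
3. N_x = 16  [2·N = B+C = (18, 10)+(14, 18)]
4. N_y = 14  [2·N = B+C = (18, 10)+(14, 18)]
   so N = (16, 14)

B = (18, 10)
N = (16, 14)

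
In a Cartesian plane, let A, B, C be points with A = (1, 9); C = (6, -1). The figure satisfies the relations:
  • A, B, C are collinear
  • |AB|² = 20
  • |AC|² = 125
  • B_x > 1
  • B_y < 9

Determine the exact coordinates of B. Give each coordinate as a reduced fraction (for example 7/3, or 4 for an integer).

1. B_x = 3  [[A, B, C are collinear ⇒ -10x-5y+55=0] ∩ [|B−(1, 9)|²=20]]
2. B_y = 5  [[A, B, C are collinear ⇒ -10x-5y+55=0] ∩ [|B−(1, 9)|²=20]]
   so B = (3, 5)

B = (3, 5)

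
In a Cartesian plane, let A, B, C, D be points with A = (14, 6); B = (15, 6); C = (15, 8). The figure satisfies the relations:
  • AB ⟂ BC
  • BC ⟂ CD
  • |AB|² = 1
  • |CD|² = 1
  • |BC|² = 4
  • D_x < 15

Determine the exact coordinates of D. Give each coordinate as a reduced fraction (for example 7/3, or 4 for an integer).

1. D_x = 14  [[BC ⟂ CD ⇒ 2y-16=0] ∩ [|D−(15, 8)|²=1]]
2. D_y = 8  [[BC ⟂ CD ⇒ 2y-16=0] ∩ [|D−(15, 8)|²=1]]
   so D = (14, 8)

D = (14, 8)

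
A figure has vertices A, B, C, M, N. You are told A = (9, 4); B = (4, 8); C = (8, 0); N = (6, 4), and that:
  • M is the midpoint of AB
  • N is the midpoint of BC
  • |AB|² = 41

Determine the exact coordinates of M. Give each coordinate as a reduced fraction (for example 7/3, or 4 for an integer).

M = (13/2, 6)

1. M_x = 13/2  [2·M = A+B = (9, 4)+(4, 8)]
2. M_y = 6  [2·M = A+B = (9, 4)+(4, 8)]
   so M = (13/2, 6)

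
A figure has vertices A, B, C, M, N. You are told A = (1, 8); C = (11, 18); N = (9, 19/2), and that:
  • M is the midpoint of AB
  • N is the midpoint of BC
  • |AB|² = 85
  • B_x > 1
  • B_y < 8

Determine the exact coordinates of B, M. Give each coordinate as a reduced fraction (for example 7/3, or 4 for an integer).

B = (7, 1)
M = (4, 9/2)

1. B_x = 7  [B = 2·N−C = 2·(9, 19/2)−(11, 18)]
2. B_y = 1  [B = 2·N−C = 2·(9, 19/2)−(11, 18)]
   so B = (7, 1)
3. M_x = 4  [2·M = A+B = (1, 8)+(7, 1)]
4. M_y = 9/2  [2·M = A+B = (1, 8)+(7, 1)]
   so M = (4, 9/2)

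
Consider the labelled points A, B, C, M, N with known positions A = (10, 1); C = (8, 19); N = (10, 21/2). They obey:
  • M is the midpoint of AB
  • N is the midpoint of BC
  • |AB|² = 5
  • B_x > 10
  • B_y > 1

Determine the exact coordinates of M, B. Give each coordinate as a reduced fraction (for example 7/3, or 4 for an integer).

1. B_x = 12  [B = 2·N−C = 2·(10, 21/2)−(8, 19)]
2. B_y = 2  [B = 2·N−C = 2·(10, 21/2)−(8, 19)]
   so B = (12, 2)
3. M_x = 11  [2·M = A+B = (10, 1)+(12, 2)]
4. M_y = 3/2  [2·M = A+B = (10, 1)+(12, 2)]
   so M = (11, 3/2)

M = (11, 3/2)
B = (12, 2)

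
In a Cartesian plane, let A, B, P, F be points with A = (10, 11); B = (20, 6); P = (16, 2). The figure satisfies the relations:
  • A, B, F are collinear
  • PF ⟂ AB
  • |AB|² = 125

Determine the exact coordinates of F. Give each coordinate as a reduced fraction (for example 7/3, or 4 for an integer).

F = (92/5, 34/5)

1. F_x = 92/5  [[A, B, F are collinear ⇒ 5x+10y-160=0] ∩ [PF ⟂ AB ⇒ 10x-5y-150=0]]
2. F_y = 34/5  [[A, B, F are collinear ⇒ 5x+10y-160=0] ∩ [PF ⟂ AB ⇒ 10x-5y-150=0]]
   so F = (92/5, 34/5)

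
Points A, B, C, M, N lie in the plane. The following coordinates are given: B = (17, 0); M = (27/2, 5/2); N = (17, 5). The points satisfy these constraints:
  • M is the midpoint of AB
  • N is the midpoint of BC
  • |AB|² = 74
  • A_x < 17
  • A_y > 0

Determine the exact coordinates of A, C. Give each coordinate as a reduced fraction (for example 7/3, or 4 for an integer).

1. A_x = 10  [A = 2·M−B = 2·(27/2, 5/2)−(17, 0)]
2. A_y = 5  [A = 2·M−B = 2·(27/2, 5/2)−(17, 0)]
   so A = (10, 5)
3. C_x = 17  [C = 2·N−B = 2·(17, 5)−(17, 0)]
4. C_y = 10  [C = 2·N−B = 2·(17, 5)−(17, 0)]
   so C = (17, 10)

A = (10, 5)
C = (17, 10)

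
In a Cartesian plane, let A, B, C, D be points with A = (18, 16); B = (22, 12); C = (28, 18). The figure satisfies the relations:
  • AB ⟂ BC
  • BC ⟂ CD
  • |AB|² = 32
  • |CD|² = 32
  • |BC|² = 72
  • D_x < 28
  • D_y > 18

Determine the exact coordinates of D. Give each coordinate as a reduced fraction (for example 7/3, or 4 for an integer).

D = (24, 22)

1. D_x = 24  [[BC ⟂ CD ⇒ 6x+6y-276=0] ∩ [|D−(28, 18)|²=32]]
2. D_y = 22  [[BC ⟂ CD ⇒ 6x+6y-276=0] ∩ [|D−(28, 18)|²=32]]
   so D = (24, 22)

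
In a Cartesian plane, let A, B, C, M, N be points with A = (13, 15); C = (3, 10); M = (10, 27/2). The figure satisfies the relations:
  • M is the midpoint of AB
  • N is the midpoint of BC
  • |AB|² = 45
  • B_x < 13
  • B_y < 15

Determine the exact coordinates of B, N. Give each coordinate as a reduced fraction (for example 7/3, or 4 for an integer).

1. B_x = 7  [B = 2·M−A = 2·(10, 27/2)−(13, 15)]
2. B_y = 12  [B = 2·M−A = 2·(10, 27/2)−(13, 15)]
   so B = (7, 12)
3. N_x = 5  [2·N = B+C = (7, 12)+(3, 10)]
4. N_y = 11  [2·N = B+C = (7, 12)+(3, 10)]
   so N = (5, 11)

B = (7, 12)
N = (5, 11)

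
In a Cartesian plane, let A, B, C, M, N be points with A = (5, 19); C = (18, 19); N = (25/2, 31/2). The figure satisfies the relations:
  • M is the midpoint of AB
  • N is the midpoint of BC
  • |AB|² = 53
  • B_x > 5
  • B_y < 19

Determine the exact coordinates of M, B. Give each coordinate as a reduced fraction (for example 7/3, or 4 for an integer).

M = (6, 31/2)
B = (7, 12)

1. B_x = 7  [B = 2·N−C = 2·(25/2, 31/2)−(18, 19)]
2. B_y = 12  [B = 2·N−C = 2·(25/2, 31/2)−(18, 19)]
   so B = (7, 12)
3. M_x = 6  [2·M = A+B = (5, 19)+(7, 12)]
4. M_y = 31/2  [2·M = A+B = (5, 19)+(7, 12)]
   so M = (6, 31/2)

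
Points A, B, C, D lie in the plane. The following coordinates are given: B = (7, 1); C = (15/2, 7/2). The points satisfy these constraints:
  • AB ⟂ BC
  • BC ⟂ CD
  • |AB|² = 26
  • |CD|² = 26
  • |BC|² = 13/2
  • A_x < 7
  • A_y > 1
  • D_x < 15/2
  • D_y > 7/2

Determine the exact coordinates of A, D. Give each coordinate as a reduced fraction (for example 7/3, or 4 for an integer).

A = (2, 2)
D = (5/2, 9/2)

1. A_x = 2  [[AB ⟂ BC ⇒ -1/2x-5/2y+6=0] ∩ [|A−(7, 1)|²=26]]
2. A_y = 2  [[AB ⟂ BC ⇒ -1/2x-5/2y+6=0] ∩ [|A−(7, 1)|²=26]]
   so A = (2, 2)
3. D_x = 5/2  [[BC ⟂ CD ⇒ 1/2x+5/2y-25/2=0] ∩ [|D−(15/2, 7/2)|²=26]]
4. D_y = 9/2  [[BC ⟂ CD ⇒ 1/2x+5/2y-25/2=0] ∩ [|D−(15/2, 7/2)|²=26]]
   so D = (5/2, 9/2)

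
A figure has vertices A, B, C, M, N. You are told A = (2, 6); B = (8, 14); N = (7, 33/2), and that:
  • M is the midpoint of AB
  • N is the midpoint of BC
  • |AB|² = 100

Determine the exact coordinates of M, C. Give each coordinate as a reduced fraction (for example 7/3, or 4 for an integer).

M = (5, 10)
C = (6, 19)

1. M_x = 5  [2·M = A+B = (2, 6)+(8, 14)]
2. M_y = 10  [2·M = A+B = (2, 6)+(8, 14)]
   so M = (5, 10)
3. C_x = 6  [C = 2·N−B = 2·(7, 33/2)−(8, 14)]
4. C_y = 19  [C = 2·N−B = 2·(7, 33/2)−(8, 14)]
   so C = (6, 19)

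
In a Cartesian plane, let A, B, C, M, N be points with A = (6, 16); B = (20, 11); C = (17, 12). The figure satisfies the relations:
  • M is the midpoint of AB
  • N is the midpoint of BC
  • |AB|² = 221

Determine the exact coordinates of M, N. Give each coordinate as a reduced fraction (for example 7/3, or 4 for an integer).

1. M_x = 13  [2·M = A+B = (6, 16)+(20, 11)]
2. M_y = 27/2  [2·M = A+B = (6, 16)+(20, 11)]
   so M = (13, 27/2)
3. N_x = 37/2  [2·N = B+C = (20, 11)+(17, 12)]
4. N_y = 23/2  [2·N = B+C = (20, 11)+(17, 12)]
   so N = (37/2, 23/2)

M = (13, 27/2)
N = (37/2, 23/2)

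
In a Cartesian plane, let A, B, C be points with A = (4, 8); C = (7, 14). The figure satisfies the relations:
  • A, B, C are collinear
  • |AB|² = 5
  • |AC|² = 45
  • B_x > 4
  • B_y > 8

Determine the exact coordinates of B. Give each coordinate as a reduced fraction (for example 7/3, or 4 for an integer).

B = (5, 10)

1. B_x = 5  [[A, B, C are collinear ⇒ 6x-3y=0] ∩ [|B−(4, 8)|²=5]]
2. B_y = 10  [[A, B, C are collinear ⇒ 6x-3y=0] ∩ [|B−(4, 8)|²=5]]
   so B = (5, 10)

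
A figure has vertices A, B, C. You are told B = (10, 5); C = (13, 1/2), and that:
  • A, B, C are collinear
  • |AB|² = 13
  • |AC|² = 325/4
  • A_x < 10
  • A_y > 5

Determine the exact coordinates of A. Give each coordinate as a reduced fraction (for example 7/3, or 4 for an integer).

A = (8, 8)

1. A_x = 8  [[A, B, C are collinear ⇒ 9/2x+3y-60=0] ∩ [|A−(10, 5)|²=13]]
2. A_y = 8  [[A, B, C are collinear ⇒ 9/2x+3y-60=0] ∩ [|A−(10, 5)|²=13]]
   so A = (8, 8)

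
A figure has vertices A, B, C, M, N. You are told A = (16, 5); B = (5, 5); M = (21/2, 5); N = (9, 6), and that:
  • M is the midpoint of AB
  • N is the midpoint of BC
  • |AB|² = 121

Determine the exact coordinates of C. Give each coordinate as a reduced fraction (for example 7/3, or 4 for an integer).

C = (13, 7)

1. C_x = 13  [C = 2·N−B = 2·(9, 6)−(5, 5)]
2. C_y = 7  [C = 2·N−B = 2·(9, 6)−(5, 5)]
   so C = (13, 7)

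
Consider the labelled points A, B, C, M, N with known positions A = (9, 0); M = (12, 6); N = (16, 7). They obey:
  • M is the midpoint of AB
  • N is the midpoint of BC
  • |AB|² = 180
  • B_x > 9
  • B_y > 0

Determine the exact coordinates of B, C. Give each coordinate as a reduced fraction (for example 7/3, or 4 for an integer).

1. B_x = 15  [B = 2·M−A = 2·(12, 6)−(9, 0)]
2. B_y = 12  [B = 2·M−A = 2·(12, 6)−(9, 0)]
   so B = (15, 12)
3. C_x = 17  [C = 2·N−B = 2·(16, 7)−(15, 12)]
4. C_y = 2  [C = 2·N−B = 2·(16, 7)−(15, 12)]
   so C = (17, 2)

B = (15, 12)
C = (17, 2)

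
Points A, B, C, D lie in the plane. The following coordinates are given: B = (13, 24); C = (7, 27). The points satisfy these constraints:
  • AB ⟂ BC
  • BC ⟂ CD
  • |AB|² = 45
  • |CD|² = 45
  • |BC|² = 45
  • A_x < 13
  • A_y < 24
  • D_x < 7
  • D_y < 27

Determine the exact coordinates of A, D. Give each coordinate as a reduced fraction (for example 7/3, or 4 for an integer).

A = (10, 18)
D = (4, 21)

1. A_x = 10  [[AB ⟂ BC ⇒ 6x-3y-6=0] ∩ [|A−(13, 24)|²=45]]
2. A_y = 18  [[AB ⟂ BC ⇒ 6x-3y-6=0] ∩ [|A−(13, 24)|²=45]]
   so A = (10, 18)
3. D_x = 4  [[BC ⟂ CD ⇒ -6x+3y-39=0] ∩ [|D−(7, 27)|²=45]]
4. D_y = 21  [[BC ⟂ CD ⇒ -6x+3y-39=0] ∩ [|D−(7, 27)|²=45]]
   so D = (4, 21)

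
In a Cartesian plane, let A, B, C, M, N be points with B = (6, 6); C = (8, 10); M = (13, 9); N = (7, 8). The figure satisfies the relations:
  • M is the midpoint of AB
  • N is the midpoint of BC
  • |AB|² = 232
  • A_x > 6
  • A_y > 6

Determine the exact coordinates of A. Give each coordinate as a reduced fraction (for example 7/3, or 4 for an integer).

A = (20, 12)

1. A_x = 20  [A = 2·M−B = 2·(13, 9)−(6, 6)]
2. A_y = 12  [A = 2·M−B = 2·(13, 9)−(6, 6)]
   so A = (20, 12)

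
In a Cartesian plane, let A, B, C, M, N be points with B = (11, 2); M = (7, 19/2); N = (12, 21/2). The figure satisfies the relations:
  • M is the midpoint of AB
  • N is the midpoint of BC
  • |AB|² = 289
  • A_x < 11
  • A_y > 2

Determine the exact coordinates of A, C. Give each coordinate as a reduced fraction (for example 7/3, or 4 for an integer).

1. A_x = 3  [A = 2·M−B = 2·(7, 19/2)−(11, 2)]
2. A_y = 17  [A = 2·M−B = 2·(7, 19/2)−(11, 2)]
   so A = (3, 17)
3. C_x = 13  [C = 2·N−B = 2·(12, 21/2)−(11, 2)]
4. C_y = 19  [C = 2·N−B = 2·(12, 21/2)−(11, 2)]
   so C = (13, 19)

A = (3, 17)
C = (13, 19)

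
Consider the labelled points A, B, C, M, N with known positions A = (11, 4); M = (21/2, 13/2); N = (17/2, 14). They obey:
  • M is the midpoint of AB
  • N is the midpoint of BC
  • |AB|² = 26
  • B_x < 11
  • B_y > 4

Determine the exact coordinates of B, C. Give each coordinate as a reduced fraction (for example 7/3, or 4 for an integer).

B = (10, 9)
C = (7, 19)

1. B_x = 10  [B = 2·M−A = 2·(21/2, 13/2)−(11, 4)]
2. B_y = 9  [B = 2·M−A = 2·(21/2, 13/2)−(11, 4)]
   so B = (10, 9)
3. C_x = 7  [C = 2·N−B = 2·(17/2, 14)−(10, 9)]
4. C_y = 19  [C = 2·N−B = 2·(17/2, 14)−(10, 9)]
   so C = (7, 19)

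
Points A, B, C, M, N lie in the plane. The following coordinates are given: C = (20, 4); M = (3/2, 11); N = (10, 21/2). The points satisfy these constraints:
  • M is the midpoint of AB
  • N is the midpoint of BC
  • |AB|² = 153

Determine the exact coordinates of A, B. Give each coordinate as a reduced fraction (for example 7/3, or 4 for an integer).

1. B_x = 0  [B = 2·N−C = 2·(10, 21/2)−(20, 4)]
2. B_y = 17  [B = 2·N−C = 2·(10, 21/2)−(20, 4)]
   so B = (0, 17)
3. A_x = 3  [A = 2·M−B = 2·(3/2, 11)−(0, 17)]
4. A_y = 5  [A = 2·M−B = 2·(3/2, 11)−(0, 17)]
   so A = (3, 5)

A = (3, 5)
B = (0, 17)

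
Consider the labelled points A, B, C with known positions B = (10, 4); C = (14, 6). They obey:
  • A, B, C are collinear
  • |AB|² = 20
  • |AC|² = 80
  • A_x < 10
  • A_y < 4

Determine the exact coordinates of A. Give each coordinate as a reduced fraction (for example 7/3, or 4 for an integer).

A = (6, 2)

1. A_x = 6  [[A, B, C are collinear ⇒ -2x+4y+4=0] ∩ [|A−(10, 4)|²=20]]
2. A_y = 2  [[A, B, C are collinear ⇒ -2x+4y+4=0] ∩ [|A−(10, 4)|²=20]]
   so A = (6, 2)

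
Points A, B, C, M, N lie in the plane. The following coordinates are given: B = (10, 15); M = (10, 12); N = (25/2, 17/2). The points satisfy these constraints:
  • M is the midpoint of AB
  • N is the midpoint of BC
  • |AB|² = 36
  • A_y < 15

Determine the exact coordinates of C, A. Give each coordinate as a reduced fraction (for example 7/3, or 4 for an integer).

C = (15, 2)
A = (10, 9)

1. A_x = 10  [A = 2·M−B = 2·(10, 12)−(10, 15)]
2. A_y = 9  [A = 2·M−B = 2·(10, 12)−(10, 15)]
   so A = (10, 9)
3. C_x = 15  [C = 2·N−B = 2·(25/2, 17/2)−(10, 15)]
4. C_y = 2  [C = 2·N−B = 2·(25/2, 17/2)−(10, 15)]
   so C = (15, 2)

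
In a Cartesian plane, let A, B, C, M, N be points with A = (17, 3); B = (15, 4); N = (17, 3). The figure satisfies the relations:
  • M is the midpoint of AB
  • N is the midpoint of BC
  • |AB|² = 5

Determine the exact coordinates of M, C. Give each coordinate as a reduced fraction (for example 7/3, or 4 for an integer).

1. M_x = 16  [2·M = A+B = (17, 3)+(15, 4)]
2. M_y = 7/2  [2·M = A+B = (17, 3)+(15, 4)]
   so M = (16, 7/2)
3. C_x = 19  [C = 2·N−B = 2·(17, 3)−(15, 4)]
4. C_y = 2  [C = 2·N−B = 2·(17, 3)−(15, 4)]
   so C = (19, 2)

M = (16, 7/2)
C = (19, 2)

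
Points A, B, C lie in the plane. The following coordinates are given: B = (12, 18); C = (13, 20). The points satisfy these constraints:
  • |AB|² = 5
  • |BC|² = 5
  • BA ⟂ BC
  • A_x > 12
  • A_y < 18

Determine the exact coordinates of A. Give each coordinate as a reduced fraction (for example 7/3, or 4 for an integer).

1. A_x = 14  [[BA ⟂ BC ⇒ 1x+2y-48=0] ∩ [|A−(12, 18)|²=5]]
2. A_y = 17  [[BA ⟂ BC ⇒ 1x+2y-48=0] ∩ [|A−(12, 18)|²=5]]
   so A = (14, 17)

A = (14, 17)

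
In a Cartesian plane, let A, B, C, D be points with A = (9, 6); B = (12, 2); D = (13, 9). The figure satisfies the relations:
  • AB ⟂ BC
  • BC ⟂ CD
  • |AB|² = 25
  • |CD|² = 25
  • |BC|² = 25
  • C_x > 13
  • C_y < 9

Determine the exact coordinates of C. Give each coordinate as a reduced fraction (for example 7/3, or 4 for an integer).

1. C_x = 16  [[AB ⟂ BC ⇒ 3x-4y-28=0] ∩ [|C−(13, 9)|²=25]]
2. C_y = 5  [[AB ⟂ BC ⇒ 3x-4y-28=0] ∩ [|C−(13, 9)|²=25]]
   so C = (16, 5)

C = (16, 5)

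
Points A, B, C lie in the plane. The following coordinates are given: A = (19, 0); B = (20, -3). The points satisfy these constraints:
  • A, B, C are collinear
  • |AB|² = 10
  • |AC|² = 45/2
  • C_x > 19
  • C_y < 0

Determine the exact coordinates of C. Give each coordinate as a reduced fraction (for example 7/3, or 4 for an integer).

1. C_x = 41/2  [[A, B, C are collinear ⇒ 3x+1y-57=0] ∩ [|C−(19, 0)|²=45/2]]
2. C_y = -9/2  [[A, B, C are collinear ⇒ 3x+1y-57=0] ∩ [|C−(19, 0)|²=45/2]]
   so C = (41/2, -9/2)

C = (41/2, -9/2)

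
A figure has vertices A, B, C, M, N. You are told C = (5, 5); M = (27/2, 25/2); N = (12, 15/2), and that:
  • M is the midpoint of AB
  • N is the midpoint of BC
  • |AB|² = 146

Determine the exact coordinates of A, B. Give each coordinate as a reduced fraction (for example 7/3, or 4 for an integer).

1. B_x = 19  [B = 2·N−C = 2·(12, 15/2)−(5, 5)]
2. B_y = 10  [B = 2·N−C = 2·(12, 15/2)−(5, 5)]
   so B = (19, 10)
3. A_x = 8  [A = 2·M−B = 2·(27/2, 25/2)−(19, 10)]
4. A_y = 15  [A = 2·M−B = 2·(27/2, 25/2)−(19, 10)]
   so A = (8, 15)

A = (8, 15)
B = (19, 10)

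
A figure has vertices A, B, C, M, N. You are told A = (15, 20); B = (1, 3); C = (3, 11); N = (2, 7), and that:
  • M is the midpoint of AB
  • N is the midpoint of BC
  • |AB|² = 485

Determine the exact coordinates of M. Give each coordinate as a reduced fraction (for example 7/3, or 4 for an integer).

1. M_x = 8  [2·M = A+B = (15, 20)+(1, 3)]
2. M_y = 23/2  [2·M = A+B = (15, 20)+(1, 3)]
   so M = (8, 23/2)

M = (8, 23/2)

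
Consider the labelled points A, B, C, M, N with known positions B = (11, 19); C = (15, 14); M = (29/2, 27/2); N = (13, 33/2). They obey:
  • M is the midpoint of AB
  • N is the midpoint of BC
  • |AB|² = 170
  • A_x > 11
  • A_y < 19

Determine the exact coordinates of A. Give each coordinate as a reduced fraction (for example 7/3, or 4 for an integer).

A = (18, 8)

1. A_x = 18  [A = 2·M−B = 2·(29/2, 27/2)−(11, 19)]
2. A_y = 8  [A = 2·M−B = 2·(29/2, 27/2)−(11, 19)]
   so A = (18, 8)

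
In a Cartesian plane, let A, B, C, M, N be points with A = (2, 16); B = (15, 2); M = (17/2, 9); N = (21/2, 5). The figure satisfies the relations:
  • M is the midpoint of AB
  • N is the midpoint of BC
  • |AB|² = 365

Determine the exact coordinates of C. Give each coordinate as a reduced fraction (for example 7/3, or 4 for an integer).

C = (6, 8)

1. C_x = 6  [C = 2·N−B = 2·(21/2, 5)−(15, 2)]
2. C_y = 8  [C = 2·N−B = 2·(21/2, 5)−(15, 2)]
   so C = (6, 8)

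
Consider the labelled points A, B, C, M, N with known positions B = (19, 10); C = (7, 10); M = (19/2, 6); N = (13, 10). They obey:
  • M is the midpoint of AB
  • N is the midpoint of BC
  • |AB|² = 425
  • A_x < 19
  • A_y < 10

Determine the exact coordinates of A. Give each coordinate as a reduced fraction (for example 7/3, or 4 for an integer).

1. A_x = 0  [A = 2·M−B = 2·(19/2, 6)−(19, 10)]
2. A_y = 2  [A = 2·M−B = 2·(19/2, 6)−(19, 10)]
   so A = (0, 2)

A = (0, 2)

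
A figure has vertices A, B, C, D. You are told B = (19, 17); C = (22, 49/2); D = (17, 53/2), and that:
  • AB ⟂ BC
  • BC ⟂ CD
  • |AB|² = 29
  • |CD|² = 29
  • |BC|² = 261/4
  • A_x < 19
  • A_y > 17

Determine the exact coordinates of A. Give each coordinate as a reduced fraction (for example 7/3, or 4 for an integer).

1. A_x = 14  [[AB ⟂ BC ⇒ -3x-15/2y+369/2=0] ∩ [|A−(19, 17)|²=29]]
2. A_y = 19  [[AB ⟂ BC ⇒ -3x-15/2y+369/2=0] ∩ [|A−(19, 17)|²=29]]
   so A = (14, 19)

A = (14, 19)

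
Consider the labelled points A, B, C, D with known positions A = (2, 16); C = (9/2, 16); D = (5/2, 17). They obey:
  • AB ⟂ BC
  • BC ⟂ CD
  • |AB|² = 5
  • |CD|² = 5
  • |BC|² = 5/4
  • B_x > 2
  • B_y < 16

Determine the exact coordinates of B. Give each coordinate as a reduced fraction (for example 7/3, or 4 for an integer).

1. B_x = 4  [[BC ⟂ CD ⇒ 2x-1y+7=0] ∩ [|B−(2, 16)|²=5]]
2. B_y = 15  [[BC ⟂ CD ⇒ 2x-1y+7=0] ∩ [|B−(2, 16)|²=5]]
   so B = (4, 15)

B = (4, 15)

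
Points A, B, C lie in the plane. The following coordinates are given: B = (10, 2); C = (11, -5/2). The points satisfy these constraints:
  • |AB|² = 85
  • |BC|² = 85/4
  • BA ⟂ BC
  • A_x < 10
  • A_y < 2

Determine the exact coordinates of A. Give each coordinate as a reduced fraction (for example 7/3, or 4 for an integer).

1. A_x = 1  [[BA ⟂ BC ⇒ 1x-9/2y-1=0] ∩ [|A−(10, 2)|²=85]]
2. A_y = 0  [[BA ⟂ BC ⇒ 1x-9/2y-1=0] ∩ [|A−(10, 2)|²=85]]
   so A = (1, 0)

A = (1, 0)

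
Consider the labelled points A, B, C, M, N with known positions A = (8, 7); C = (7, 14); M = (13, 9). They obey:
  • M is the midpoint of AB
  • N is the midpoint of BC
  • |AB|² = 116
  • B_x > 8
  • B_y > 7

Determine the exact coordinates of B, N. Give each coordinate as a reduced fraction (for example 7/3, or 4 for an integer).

B = (18, 11)
N = (25/2, 25/2)

1. B_x = 18  [B = 2·M−A = 2·(13, 9)−(8, 7)]
2. B_y = 11  [B = 2·M−A = 2·(13, 9)−(8, 7)]
   so B = (18, 11)
3. N_x = 25/2  [2·N = B+C = (18, 11)+(7, 14)]
4. N_y = 25/2  [2·N = B+C = (18, 11)+(7, 14)]
   so N = (25/2, 25/2)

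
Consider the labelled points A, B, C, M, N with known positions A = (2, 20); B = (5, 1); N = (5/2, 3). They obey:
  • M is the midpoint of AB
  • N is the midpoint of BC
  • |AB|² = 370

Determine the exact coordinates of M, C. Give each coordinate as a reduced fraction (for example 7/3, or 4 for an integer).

1. M_x = 7/2  [2·M = A+B = (2, 20)+(5, 1)]
2. M_y = 21/2  [2·M = A+B = (2, 20)+(5, 1)]
   so M = (7/2, 21/2)
3. C_x = 0  [C = 2·N−B = 2·(5/2, 3)−(5, 1)]
4. C_y = 5  [C = 2·N−B = 2·(5/2, 3)−(5, 1)]
   so C = (0, 5)

M = (7/2, 21/2)
C = (0, 5)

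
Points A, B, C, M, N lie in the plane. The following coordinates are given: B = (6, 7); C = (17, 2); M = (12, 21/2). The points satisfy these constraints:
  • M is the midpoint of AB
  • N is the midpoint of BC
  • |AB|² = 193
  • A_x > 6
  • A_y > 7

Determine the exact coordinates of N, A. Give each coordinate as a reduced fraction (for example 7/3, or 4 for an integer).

1. A_x = 18  [A = 2·M−B = 2·(12, 21/2)−(6, 7)]
2. A_y = 14  [A = 2·M−B = 2·(12, 21/2)−(6, 7)]
   so A = (18, 14)
3. N_x = 23/2  [2·N = B+C = (6, 7)+(17, 2)]
4. N_y = 9/2  [2·N = B+C = (6, 7)+(17, 2)]
   so N = (23/2, 9/2)

N = (23/2, 9/2)
A = (18, 14)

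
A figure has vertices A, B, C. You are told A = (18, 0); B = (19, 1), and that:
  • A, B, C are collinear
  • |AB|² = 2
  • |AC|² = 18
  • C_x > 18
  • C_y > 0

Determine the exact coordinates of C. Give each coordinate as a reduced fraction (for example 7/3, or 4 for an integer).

1. C_x = 21  [[A, B, C are collinear ⇒ -1x+1y+18=0] ∩ [|C−(18, 0)|²=18]]
2. C_y = 3  [[A, B, C are collinear ⇒ -1x+1y+18=0] ∩ [|C−(18, 0)|²=18]]
   so C = (21, 3)

C = (21, 3)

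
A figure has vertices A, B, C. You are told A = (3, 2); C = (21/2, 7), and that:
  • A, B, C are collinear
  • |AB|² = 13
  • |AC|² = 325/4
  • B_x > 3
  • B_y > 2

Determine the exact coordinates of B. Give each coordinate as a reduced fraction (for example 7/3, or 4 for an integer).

B = (6, 4)

1. B_x = 6  [[A, B, C are collinear ⇒ 5x-15/2y=0] ∩ [|B−(3, 2)|²=13]]
2. B_y = 4  [[A, B, C are collinear ⇒ 5x-15/2y=0] ∩ [|B−(3, 2)|²=13]]
   so B = (6, 4)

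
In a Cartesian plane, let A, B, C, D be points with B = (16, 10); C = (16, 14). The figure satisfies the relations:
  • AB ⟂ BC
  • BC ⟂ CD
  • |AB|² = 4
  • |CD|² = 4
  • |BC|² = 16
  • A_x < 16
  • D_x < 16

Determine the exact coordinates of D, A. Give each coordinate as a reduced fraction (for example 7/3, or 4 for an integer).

D = (14, 14)
A = (14, 10)

1. D_x = 14  [[BC ⟂ CD ⇒ 4y-56=0] ∩ [|D−(16, 14)|²=4]]
2. D_y = 14  [[BC ⟂ CD ⇒ 4y-56=0] ∩ [|D−(16, 14)|²=4]]
   so D = (14, 14)
3. A_x = 14  [[AB ⟂ BC ⇒ -4y+40=0] ∩ [|A−(16, 10)|²=4]]
4. A_y = 10  [[AB ⟂ BC ⇒ -4y+40=0] ∩ [|A−(16, 10)|²=4]]
   so A = (14, 10)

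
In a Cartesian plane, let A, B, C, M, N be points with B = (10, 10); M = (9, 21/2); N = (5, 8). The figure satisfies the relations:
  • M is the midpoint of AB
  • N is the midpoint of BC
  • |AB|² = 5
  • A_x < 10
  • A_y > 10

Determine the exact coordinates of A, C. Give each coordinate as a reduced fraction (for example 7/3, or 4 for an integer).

A = (8, 11)
C = (0, 6)

1. A_x = 8  [A = 2·M−B = 2·(9, 21/2)−(10, 10)]
2. A_y = 11  [A = 2·M−B = 2·(9, 21/2)−(10, 10)]
   so A = (8, 11)
3. C_x = 0  [C = 2·N−B = 2·(5, 8)−(10, 10)]
4. C_y = 6  [C = 2·N−B = 2·(5, 8)−(10, 10)]
   so C = (0, 6)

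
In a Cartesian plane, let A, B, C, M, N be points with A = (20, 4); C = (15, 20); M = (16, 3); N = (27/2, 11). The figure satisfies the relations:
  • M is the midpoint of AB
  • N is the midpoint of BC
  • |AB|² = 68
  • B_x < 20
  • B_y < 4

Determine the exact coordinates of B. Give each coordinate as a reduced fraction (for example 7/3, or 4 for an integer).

B = (12, 2)

1. B_x = 12  [B = 2·M−A = 2·(16, 3)−(20, 4)]
2. B_y = 2  [B = 2·M−A = 2·(16, 3)−(20, 4)]
   so B = (12, 2)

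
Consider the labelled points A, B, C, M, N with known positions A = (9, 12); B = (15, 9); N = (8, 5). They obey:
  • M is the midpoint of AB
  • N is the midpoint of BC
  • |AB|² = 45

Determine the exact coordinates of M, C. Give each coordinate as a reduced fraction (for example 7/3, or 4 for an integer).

M = (12, 21/2)
C = (1, 1)

1. M_x = 12  [2·M = A+B = (9, 12)+(15, 9)]
2. M_y = 21/2  [2·M = A+B = (9, 12)+(15, 9)]
   so M = (12, 21/2)
3. C_x = 1  [C = 2·N−B = 2·(8, 5)−(15, 9)]
4. C_y = 1  [C = 2·N−B = 2·(8, 5)−(15, 9)]
   so C = (1, 1)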